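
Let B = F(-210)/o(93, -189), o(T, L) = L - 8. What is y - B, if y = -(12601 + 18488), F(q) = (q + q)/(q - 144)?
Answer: -361347377/11623 ≈ -31089.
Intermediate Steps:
F(q) = 2*q/(-144 + q) (F(q) = (2*q)/(-144 + q) = 2*q/(-144 + q))
o(T, L) = -8 + L
B = -70/11623 (B = (2*(-210)/(-144 - 210))/(-8 - 189) = (2*(-210)/(-354))/(-197) = (2*(-210)*(-1/354))*(-1/197) = (70/59)*(-1/197) = -70/11623 ≈ -0.0060225)
y = -31089 (y = -1*31089 = -31089)
y - B = -31089 - 1*(-70/11623) = -31089 + 70/11623 = -361347377/11623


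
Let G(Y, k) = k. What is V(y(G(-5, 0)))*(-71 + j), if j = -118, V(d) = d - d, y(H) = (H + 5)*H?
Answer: 0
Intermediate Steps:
y(H) = H*(5 + H) (y(H) = (5 + H)*H = H*(5 + H))
V(d) = 0
V(y(G(-5, 0)))*(-71 + j) = 0*(-71 - 118) = 0*(-189) = 0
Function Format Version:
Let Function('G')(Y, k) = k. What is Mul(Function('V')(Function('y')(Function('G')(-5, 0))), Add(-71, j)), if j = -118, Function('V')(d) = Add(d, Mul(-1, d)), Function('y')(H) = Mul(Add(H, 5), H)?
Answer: 0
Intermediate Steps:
Function('y')(H) = Mul(H, Add(5, H)) (Function('y')(H) = Mul(Add(5, H), H) = Mul(H, Add(5, H)))
Function('V')(d) = 0
Mul(Function('V')(Function('y')(Function('G')(-5, 0))), Add(-71, j)) = Mul(0, Add(-71, -118)) = Mul(0, -189) = 0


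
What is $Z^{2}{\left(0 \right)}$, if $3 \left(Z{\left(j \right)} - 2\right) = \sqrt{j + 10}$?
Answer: $\frac{\left(6 + \sqrt{10}\right)^{2}}{9} \approx 9.3275$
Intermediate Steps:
$Z{\left(j \right)} = 2 + \frac{\sqrt{10 + j}}{3}$ ($Z{\left(j \right)} = 2 + \frac{\sqrt{j + 10}}{3} = 2 + \frac{\sqrt{10 + j}}{3}$)
$Z^{2}{\left(0 \right)} = \left(2 + \frac{\sqrt{10 + 0}}{3}\right)^{2} = \left(2 + \frac{\sqrt{10}}{3}\right)^{2}$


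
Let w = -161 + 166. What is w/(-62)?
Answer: -5/62 ≈ -0.080645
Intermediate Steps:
w = 5
w/(-62) = 5/(-62) = -1/62*5 = -5/62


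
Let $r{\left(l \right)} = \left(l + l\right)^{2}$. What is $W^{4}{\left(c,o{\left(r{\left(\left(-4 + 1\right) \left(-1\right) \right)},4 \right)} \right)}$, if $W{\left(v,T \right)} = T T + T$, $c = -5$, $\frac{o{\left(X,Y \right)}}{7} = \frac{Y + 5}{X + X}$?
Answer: $\frac{121550625}{16777216} \approx 7.245$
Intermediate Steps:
$r{\left(l \right)} = 4 l^{2}$ ($r{\left(l \right)} = \left(2 l\right)^{2} = 4 l^{2}$)
$o{\left(X,Y \right)} = \frac{7 \left(5 + Y\right)}{2 X}$ ($o{\left(X,Y \right)} = 7 \frac{Y + 5}{X + X} = 7 \frac{5 + Y}{2 X} = \frac{7 \left(5 + Y\right)}{2 X}$)
$W{\left(v,T \right)} = T + T^{2}$ ($W{\left(v,T \right)} = T^{2} + T = T + T^{2}$)
$W^{4}{\left(c,o{\left(r{\left(\left(-4 + 1\right) \left(-1\right) \right)},4 \right)} \right)} = \left(\frac{7 \left(5 + 4\right)}{2 \cdot 4 \left(\left(-4 + 1\right) \left(-1\right)\right)^{2}} \left(1 + \frac{7 \left(5 + 4\right)}{2 \cdot 4 \left(\left(-4 + 1\right) \left(-1\right)\right)^{2}}\right)\right)^{4} = \left(\frac{7}{2} \frac{1}{4 \left(\left(-3\right) \left(-1\right)\right)^{2}} \cdot 9 \left(1 + \frac{7}{2} \frac{1}{4 \left(\left(-3\right) \left(-1\right)\right)^{2}} \cdot 9\right)\right)^{4} = \left(\frac{7}{2} \frac{1}{4 \cdot 3^{2}} \cdot 9 \left(1 + \frac{7}{2} \frac{1}{4 \cdot 3^{2}} \cdot 9\right)\right)^{4} = \left(\frac{7}{2} \frac{1}{4 \cdot 9} \cdot 9 \left(1 + \frac{7}{2} \frac{1}{4 \cdot 9} \cdot 9\right)\right)^{4} = \left(\frac{7}{2} \cdot \frac{1}{36} \cdot 9 \left(1 + \frac{7}{2} \cdot \frac{1}{36} \cdot 9\right)\right)^{4} = \left(\frac{7 \left(1 + \frac{7}{8}\right)}{8}\right)^{4} = \left(\frac{7}{8} \cdot \frac{15}{8}\right)^{4} = \left(\frac{105}{64}\right)^{4} = \frac{121550625}{16777216}$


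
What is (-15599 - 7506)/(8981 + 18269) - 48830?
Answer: -266128121/5450 ≈ -48831.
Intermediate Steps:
(-15599 - 7506)/(8981 + 18269) - 48830 = -23105/27250 - 48830 = -23105*1/27250 - 48830 = -4621/5450 - 48830 = -266128121/5450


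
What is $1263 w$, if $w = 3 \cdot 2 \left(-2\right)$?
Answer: $-15156$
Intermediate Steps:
$w = -12$ ($w = 6 \left(-2\right) = -12$)
$1263 w = 1263 \left(-12\right) = -15156$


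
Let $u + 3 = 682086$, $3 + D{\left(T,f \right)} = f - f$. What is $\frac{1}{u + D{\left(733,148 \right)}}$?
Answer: $\frac{1}{682080} \approx 1.4661 \cdot 10^{-6}$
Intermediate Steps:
$D{\left(T,f \right)} = -3$ ($D{\left(T,f \right)} = -3 + \left(f - f\right) = -3 + 0 = -3$)
$u = 682083$ ($u = -3 + 682086 = 682083$)
$\frac{1}{u + D{\left(733,148 \right)}} = \frac{1}{682083 - 3} = \frac{1}{682080}$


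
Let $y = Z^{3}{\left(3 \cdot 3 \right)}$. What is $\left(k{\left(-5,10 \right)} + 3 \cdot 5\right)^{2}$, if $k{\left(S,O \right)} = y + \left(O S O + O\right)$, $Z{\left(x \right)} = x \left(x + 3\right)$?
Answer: $1585677822169$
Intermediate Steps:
$Z{\left(x \right)} = x \left(3 + x\right)$
$y = 1259712$ ($y = \left(3 \cdot 3 \left(3 + 3 \cdot 3\right)\right)^{3} = \left(9 \left(3 + 9\right)\right)^{3} = \left(9 \cdot 12\right)^{3} = 108^{3} = 1259712$)
$k{\left(S,O \right)} = 1259712 + O + S O^{2}$ ($k{\left(S,O \right)} = 1259712 + \left(O S O + O\right) = 1259712 + \left(S O^{2} + O\right) = 1259712 + \left(O + S O^{2}\right) = 1259712 + O + S O^{2}$)
$\left(k{\left(-5,10 \right)} + 3 \cdot 5\right)^{2} = \left(\left(1259712 + 10 - 5 \cdot 10^{2}\right) + 3 \cdot 5\right)^{2} = \left(\left(1259712 + 10 - 500\right) + 15\right)^{2} = \left(1259222 + 15\right)^{2} = 1259237^{2} = 1585677822169$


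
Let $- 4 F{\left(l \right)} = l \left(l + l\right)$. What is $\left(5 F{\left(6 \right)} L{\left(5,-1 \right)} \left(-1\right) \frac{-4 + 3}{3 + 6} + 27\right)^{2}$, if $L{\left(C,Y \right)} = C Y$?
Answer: $5929$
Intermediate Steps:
$F{\left(l \right)} = - \frac{l^{2}}{2}$ ($F{\left(l \right)} = - \frac{l \left(l + l\right)}{4} = - \frac{l 2 l}{4} = - \frac{2 l^{2}}{4} = - \frac{l^{2}}{2}$)
$\left(5 F{\left(6 \right)} L{\left(5,-1 \right)} \left(-1\right) \frac{-4 + 3}{3 + 6} + 27\right)^{2} = \left(5 \left(- \frac{6^{2}}{2}\right) 5 \left(-1\right) \left(-1\right) \frac{-4 + 3}{3 + 6} + 27\right)^{2} = \left(5 \left(\left(- \frac{1}{2}\right) 36\right) \left(-5\right) \left(-1\right) \left(- \frac{1}{9}\right) + 27\right)^{2} = \left(5 \left(-18\right) 5 \left(\left(-1\right) \frac{1}{9}\right) + 27\right)^{2} = \left(- 90 \cdot 5 \left(- \frac{1}{9}\right) + 27\right)^{2} = \left(\left(-90\right) \left(- \frac{5}{9}\right) + 27\right)^{2} = \left(50 + 27\right)^{2} = 77^{2} = 5929$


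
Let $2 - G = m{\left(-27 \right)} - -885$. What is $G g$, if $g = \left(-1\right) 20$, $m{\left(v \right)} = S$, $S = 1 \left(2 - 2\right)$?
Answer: $17660$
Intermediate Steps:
$S = 0$ ($S = 1 \cdot 0 = 0$)
$m{\left(v \right)} = 0$
$g = -20$
$G = -883$ ($G = 2 - \left(0 - -885\right) = 2 - \left(0 + 885\right) = 2 - 885 = -883$)
$G g = \left(-883\right) \left(-20\right) = 17660$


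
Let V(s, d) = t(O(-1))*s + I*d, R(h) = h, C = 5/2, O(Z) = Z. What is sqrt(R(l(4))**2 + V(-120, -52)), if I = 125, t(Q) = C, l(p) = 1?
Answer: I*sqrt(6799) ≈ 82.456*I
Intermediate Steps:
C = 5/2 (C = 5*(1/2) = 5/2 ≈ 2.5000)
t(Q) = 5/2
V(s, d) = 125*d + 5*s/2 (V(s, d) = 5*s/2 + 125*d = 125*d + 5*s/2)
sqrt(R(l(4))**2 + V(-120, -52)) = sqrt(1**2 + (125*(-52) + (5/2)*(-120))) = sqrt(1 + (-6500 - 300)) = sqrt(1 - 6800) = sqrt(-6799) = I*sqrt(6799)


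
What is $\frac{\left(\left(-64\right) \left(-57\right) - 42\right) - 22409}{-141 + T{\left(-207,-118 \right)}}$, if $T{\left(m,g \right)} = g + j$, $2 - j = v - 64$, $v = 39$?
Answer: $\frac{18803}{232} \approx 81.047$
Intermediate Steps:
$j = 27$ ($j = 2 - \left(39 - 64\right) = 2 - -25 = 2 + 25 = 27$)
$T{\left(m,g \right)} = 27 + g$ ($T{\left(m,g \right)} = g + 27 = 27 + g$)
$\frac{\left(\left(-64\right) \left(-57\right) - 42\right) - 22409}{-141 + T{\left(-207,-118 \right)}} = \frac{\left(\left(-64\right) \left(-57\right) - 42\right) - 22409}{-141 + \left(27 - 118\right)} = \frac{\left(3648 - 42\right) - 22409}{-141 - 91} = \frac{3606 - 22409}{-232} = \left(-18803\right) \left(- \frac{1}{232}\right) = \frac{18803}{232}$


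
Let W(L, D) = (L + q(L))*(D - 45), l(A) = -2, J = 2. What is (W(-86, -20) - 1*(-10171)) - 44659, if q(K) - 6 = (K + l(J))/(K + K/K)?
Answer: -499040/17 ≈ -29355.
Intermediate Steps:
q(K) = 6 + (-2 + K)/(1 + K) (q(K) = 6 + (K - 2)/(K + K/K) = 6 + (-2 + K)/(K + 1) = 6 + (-2 + K)/(1 + K))
W(L, D) = (-45 + D)*(L + (4 + 7*L)/(1 + L)) (W(L, D) = (L + (4 + 7*L)/(1 + L))*(D - 45) = (L + (4 + 7*L)/(1 + L))*(-45 + D) = (-45 + D)*(L + (4 + 7*L)/(1 + L)))
(W(-86, -20) - 1*(-10171)) - 44659 = ((-180 - 315*(-86) - 20*(4 + 7*(-86)) - 86*(1 - 86)*(-45 - 20))/(1 - 86) - 1*(-10171)) - 44659 = ((-180 + 27090 - 20*(4 - 602) - 86*(-85)*(-65))/(-85) + 10171) - 44659 = (-(-180 + 27090 - 20*(-598) - 475150)/85 + 10171) - 44659 = (-(-180 + 27090 + 11960 - 475150)/85 + 10171) - 44659 = (-1/85*(-436280) + 10171) - 44659 = (87256/17 + 10171) - 44659 = 260163/17 - 44659 = -499040/17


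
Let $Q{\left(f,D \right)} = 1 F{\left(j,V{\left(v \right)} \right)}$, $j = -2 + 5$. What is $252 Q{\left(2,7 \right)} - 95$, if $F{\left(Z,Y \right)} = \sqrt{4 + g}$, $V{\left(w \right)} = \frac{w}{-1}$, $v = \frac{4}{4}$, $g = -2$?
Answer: $-95 + 252 \sqrt{2} \approx 261.38$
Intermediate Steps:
$v = 1$ ($v = 4 \cdot \frac{1}{4} = 1$)
$j = 3$
$V{\left(w \right)} = - w$ ($V{\left(w \right)} = w \left(-1\right) = - w$)
$F{\left(Z,Y \right)} = \sqrt{2}$ ($F{\left(Z,Y \right)} = \sqrt{4 - 2} = \sqrt{2}$)
$Q{\left(f,D \right)} = \sqrt{2}$ ($Q{\left(f,D \right)} = 1 \sqrt{2} = \sqrt{2}$)
$252 Q{\left(2,7 \right)} - 95 = 252 \sqrt{2} - 95 = -95 + 252 \sqrt{2}$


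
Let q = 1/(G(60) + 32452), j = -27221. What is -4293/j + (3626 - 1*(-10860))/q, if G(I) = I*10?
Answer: 13033177219405/27221 ≈ 4.7879e+8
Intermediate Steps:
G(I) = 10*I
q = 1/33052 (q = 1/(10*60 + 32452) = 1/(600 + 32452) = 1/33052 ≈ 3.0255e-5)
-4293/j + (3626 - 1*(-10860))/q = -4293/(-27221) + (3626 - 1*(-10860))/(1/33052) = -4293*(-1/27221) + (3626 + 10860)*33052 = 4293/27221 + 14486*33052 = 4293/27221 + 478791272 = 13033177219405/27221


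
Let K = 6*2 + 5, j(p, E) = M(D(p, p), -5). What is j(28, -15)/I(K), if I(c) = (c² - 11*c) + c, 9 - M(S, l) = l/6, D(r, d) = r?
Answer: 59/714 ≈ 0.082633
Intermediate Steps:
M(S, l) = 9 - l/6
j(p, E) = 59/6 (j(p, E) = 9 - ⅙*(-5) = 9 + ⅚ = 59/6)
K = 17 (K = 12 + 5 = 17)
I(c) = c² - 10*c
j(28, -15)/I(K) = 59/(6*((17*(-10 + 17)))) = 59/(6*((17*7))) = (59/6)/119 = (59/6)*(1/119) = 59/714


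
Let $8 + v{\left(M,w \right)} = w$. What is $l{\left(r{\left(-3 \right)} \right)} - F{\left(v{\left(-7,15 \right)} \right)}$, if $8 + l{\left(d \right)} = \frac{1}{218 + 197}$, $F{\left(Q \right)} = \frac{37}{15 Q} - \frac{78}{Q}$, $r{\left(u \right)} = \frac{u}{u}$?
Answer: $\frac{4868}{1743} \approx 2.7929$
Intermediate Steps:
$r{\left(u \right)} = 1$
$v{\left(M,w \right)} = -8 + w$
$F{\left(Q \right)} = - \frac{1133}{15 Q}$ ($F{\left(Q \right)} = 37 \frac{1}{15 Q} - \frac{78}{Q} = \frac{37}{15 Q} - \frac{78}{Q} = - \frac{1133}{15 Q}$)
$l{\left(d \right)} = - \frac{3319}{415}$ ($l{\left(d \right)} = -8 + \frac{1}{218 + 197} = -8 + \frac{1}{415} = - \frac{3319}{415}$)
$l{\left(r{\left(-3 \right)} \right)} - F{\left(v{\left(-7,15 \right)} \right)} = - \frac{3319}{415} - - \frac{1133}{15 \left(-8 + 15\right)} = - \frac{3319}{415} - - \frac{1133}{15 \cdot 7} = - \frac{3319}{415} - \left(- \frac{1133}{15}\right) \frac{1}{7} = - \frac{3319}{415} - - \frac{1133}{105} = - \frac{3319}{415} + \frac{1133}{105} = \frac{4868}{1743}$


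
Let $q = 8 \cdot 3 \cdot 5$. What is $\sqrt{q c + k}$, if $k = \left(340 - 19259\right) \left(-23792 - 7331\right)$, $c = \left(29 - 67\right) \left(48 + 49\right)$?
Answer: $\sqrt{588373717} \approx 24256.0$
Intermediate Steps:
$q = 120$ ($q = 24 \cdot 5 = 120$)
$c = -3686$ ($c = \left(-38\right) 97 = -3686$)
$k = 588816037$ ($k = \left(-18919\right) \left(-31123\right) = 588816037$)
$\sqrt{q c + k} = \sqrt{120 \left(-3686\right) + 588816037} = \sqrt{-442320 + 588816037} = \sqrt{588373717}$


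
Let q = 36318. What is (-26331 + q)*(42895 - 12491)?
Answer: 303644748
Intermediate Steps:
(-26331 + q)*(42895 - 12491) = (-26331 + 36318)*(42895 - 12491) = 9987*30404 = 303644748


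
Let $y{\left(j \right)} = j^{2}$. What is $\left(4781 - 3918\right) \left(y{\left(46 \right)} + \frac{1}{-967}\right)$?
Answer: $\frac{1765845573}{967} \approx 1.8261 \cdot 10^{6}$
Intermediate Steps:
$\left(4781 - 3918\right) \left(y{\left(46 \right)} + \frac{1}{-967}\right) = \left(4781 - 3918\right) \left(46^{2} + \frac{1}{-967}\right) = 863 \left(2116 - \frac{1}{967}\right) = 863 \cdot \frac{2046171}{967} = \frac{1765845573}{967}$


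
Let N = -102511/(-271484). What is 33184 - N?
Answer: 9008822545/271484 ≈ 33184.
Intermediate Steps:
N = 102511/271484 (N = -102511*(-1/271484) = 102511/271484 ≈ 0.37759)
33184 - N = 33184 - 1*102511/271484 = 33184 - 102511/271484 = 9008822545/271484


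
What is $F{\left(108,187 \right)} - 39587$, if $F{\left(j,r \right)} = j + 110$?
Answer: $-39369$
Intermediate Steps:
$F{\left(j,r \right)} = 110 + j$
$F{\left(108,187 \right)} - 39587 = \left(110 + 108\right) - 39587 = 218 - 39587 = -39369$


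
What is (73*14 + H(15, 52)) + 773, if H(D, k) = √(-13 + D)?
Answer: 1795 + √2 ≈ 1796.4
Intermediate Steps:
(73*14 + H(15, 52)) + 773 = (73*14 + √(-13 + 15)) + 773 = (1022 + √2) + 773 = 1795 + √2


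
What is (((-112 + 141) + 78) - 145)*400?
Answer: -15200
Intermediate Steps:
(((-112 + 141) + 78) - 145)*400 = ((29 + 78) - 145)*400 = (107 - 145)*400 = -38*400 = -15200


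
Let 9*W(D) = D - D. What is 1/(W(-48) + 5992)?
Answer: 1/5992 ≈ 0.00016689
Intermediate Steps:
W(D) = 0 (W(D) = (D - D)/9 = (⅑)*0 = 0)
1/(W(-48) + 5992) = 1/(0 + 5992) = 1/5992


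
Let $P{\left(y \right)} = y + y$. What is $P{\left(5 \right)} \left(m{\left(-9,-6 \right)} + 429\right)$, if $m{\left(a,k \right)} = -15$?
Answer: $4140$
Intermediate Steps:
$P{\left(y \right)} = 2 y$
$P{\left(5 \right)} \left(m{\left(-9,-6 \right)} + 429\right) = 2 \cdot 5 \left(-15 + 429\right) = 10 \cdot 414 = 4140$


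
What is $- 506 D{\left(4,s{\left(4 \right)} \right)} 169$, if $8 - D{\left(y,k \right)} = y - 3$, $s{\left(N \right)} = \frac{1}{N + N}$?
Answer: $-598598$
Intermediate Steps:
$s{\left(N \right)} = \frac{1}{2 N}$
$D{\left(y,k \right)} = 11 - y$ ($D{\left(y,k \right)} = 8 - \left(y - 3\right) = 8 - \left(-3 + y\right) = 11 - y$)
$- 506 D{\left(4,s{\left(4 \right)} \right)} 169 = - 506 \left(11 - 4\right) 169 = - 506 \cdot 7 \cdot 169 = \left(-506\right) 1183 = -598598$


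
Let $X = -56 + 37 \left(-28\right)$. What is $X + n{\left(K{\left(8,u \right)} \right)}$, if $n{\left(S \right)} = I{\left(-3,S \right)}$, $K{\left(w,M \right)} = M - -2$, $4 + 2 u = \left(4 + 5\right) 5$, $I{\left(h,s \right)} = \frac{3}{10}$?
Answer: $- \frac{10917}{10} \approx -1091.7$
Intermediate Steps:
$I{\left(h,s \right)} = \frac{3}{10}$ ($I{\left(h,s \right)} = 3 \cdot \frac{1}{10} = \frac{3}{10}$)
$u = \frac{41}{2}$ ($u = -2 + \frac{\left(4 + 5\right) 5}{2} = -2 + \frac{9 \cdot 5}{2} = -2 + \frac{1}{2} \cdot 45 = -2 + \frac{45}{2} = \frac{41}{2} \approx 20.5$)
$K{\left(w,M \right)} = 2 + M$ ($K{\left(w,M \right)} = M + 2 = 2 + M$)
$n{\left(S \right)} = \frac{3}{10}$
$X = -1092$ ($X = -56 - 1036 = -1092$)
$X + n{\left(K{\left(8,u \right)} \right)} = -1092 + \frac{3}{10} = - \frac{10917}{10}$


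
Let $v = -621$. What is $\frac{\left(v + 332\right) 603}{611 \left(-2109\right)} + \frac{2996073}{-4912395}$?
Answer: $- \frac{333852036918}{703345253845} \approx -0.47466$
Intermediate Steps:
$\frac{\left(v + 332\right) 603}{611 \left(-2109\right)} + \frac{2996073}{-4912395} = \frac{\left(-621 + 332\right) 603}{611 \left(-2109\right)} + \frac{2996073}{-4912395} = \frac{\left(-289\right) 603}{-1288599} + 2996073 \left(- \frac{1}{4912395}\right) = \left(-174267\right) \left(- \frac{1}{1288599}\right) - \frac{998691}{1637465} = \frac{58089}{429533} - \frac{998691}{1637465} = - \frac{333852036918}{703345253845}$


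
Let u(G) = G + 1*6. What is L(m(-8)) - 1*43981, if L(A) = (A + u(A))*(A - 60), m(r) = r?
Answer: -43301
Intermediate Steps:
u(G) = 6 + G (u(G) = G + 6 = 6 + G)
L(A) = (-60 + A)*(6 + 2*A) (L(A) = (A + (6 + A))*(A - 60) = (6 + 2*A)*(-60 + A) = (-60 + A)*(6 + 2*A))
L(m(-8)) - 1*43981 = (-360 - 114*(-8) + 2*(-8)²) - 1*43981 = (-360 + 912 + 2*64) - 43981 = (-360 + 912 + 128) - 43981 = 680 - 43981 = -43301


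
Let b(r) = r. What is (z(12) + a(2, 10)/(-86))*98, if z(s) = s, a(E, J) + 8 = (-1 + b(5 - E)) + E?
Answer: 50764/43 ≈ 1180.6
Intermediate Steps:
a(E, J) = -4 (a(E, J) = -8 + ((-1 + (5 - E)) + E) = -8 + ((4 - E) + E) = -8 + 4 = -4)
(z(12) + a(2, 10)/(-86))*98 = (12 - 4/(-86))*98 = (12 - 4*(-1/86))*98 = (12 + 2/43)*98 = (518/43)*98 = 50764/43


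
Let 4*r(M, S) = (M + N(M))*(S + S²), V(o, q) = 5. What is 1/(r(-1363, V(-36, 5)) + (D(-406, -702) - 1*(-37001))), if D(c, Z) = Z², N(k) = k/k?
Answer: 1/519590 ≈ 1.9246e-6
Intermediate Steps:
N(k) = 1
r(M, S) = (1 + M)*(S + S²)/4 (r(M, S) = ((M + 1)*(S + S²))/4 = ((1 + M)*(S + S²))/4 = (1 + M)*(S + S²)/4)
1/(r(-1363, V(-36, 5)) + (D(-406, -702) - 1*(-37001))) = 1/((¼)*5*(1 - 1363 + 5 - 1363*5) + ((-702)² - 1*(-37001))) = 1/((¼)*5*(1 - 1363 + 5 - 6815) + (492804 + 37001)) = 1/((¼)*5*(-8172) + 529805) = 1/(-10215 + 529805) = 1/519590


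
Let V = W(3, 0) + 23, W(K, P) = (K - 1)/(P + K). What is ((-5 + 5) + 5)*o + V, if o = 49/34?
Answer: 3149/102 ≈ 30.873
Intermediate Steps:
o = 49/34 (o = 49*(1/34) = 49/34 ≈ 1.4412)
W(K, P) = (-1 + K)/(K + P)
V = 71/3 (V = (-1 + 3)/(3 + 0) + 23 = 2/3 + 23 = (⅓)*2 + 23 = ⅔ + 23 = 71/3 ≈ 23.667)
((-5 + 5) + 5)*o + V = ((-5 + 5) + 5)*(49/34) + 71/3 = (0 + 5)*(49/34) + 71/3 = 5*(49/34) + 71/3 = 245/34 + 71/3 = 3149/102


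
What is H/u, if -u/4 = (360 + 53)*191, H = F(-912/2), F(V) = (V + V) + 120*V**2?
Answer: -6237852/78883 ≈ -79.077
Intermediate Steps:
F(V) = 2*V + 120*V**2
H = 24951408 (H = 2*(-912/2)*(1 + 60*(-912/2)) = 2*(-912*1/2)*(1 + 60*(-912*1/2)) = 2*(-456)*(1 + 60*(-456)) = 2*(-456)*(1 - 27360) = 2*(-456)*(-27359) = 24951408)
u = -315532 (u = -4*(360 + 53)*191 = -1652*191 = -4*78883 = -315532)
H/u = 24951408/(-315532) = 24951408*(-1/315532) = -6237852/78883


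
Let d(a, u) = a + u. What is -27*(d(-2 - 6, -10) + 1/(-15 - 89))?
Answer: 50571/104 ≈ 486.26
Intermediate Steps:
-27*(d(-2 - 6, -10) + 1/(-15 - 89)) = -27*(((-2 - 6) - 10) + 1/(-15 - 89)) = -27*((-8 - 10) + 1/(-104)) = -27*(-18 - 1/104) = -27*(-1873/104) = 50571/104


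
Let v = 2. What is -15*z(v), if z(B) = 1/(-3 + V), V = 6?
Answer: -5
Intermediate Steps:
z(B) = ⅓ (z(B) = 1/(-3 + 6) = 1/3 = ⅓)
-15*z(v) = -15*⅓ = -5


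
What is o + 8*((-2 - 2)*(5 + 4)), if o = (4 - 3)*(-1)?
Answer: -289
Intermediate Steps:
o = -1 (o = 1*(-1) = -1)
o + 8*((-2 - 2)*(5 + 4)) = -1 + 8*((-2 - 2)*(5 + 4)) = -1 + 8*(-4*9) = -1 + 8*(-36) = -1 - 288 = -289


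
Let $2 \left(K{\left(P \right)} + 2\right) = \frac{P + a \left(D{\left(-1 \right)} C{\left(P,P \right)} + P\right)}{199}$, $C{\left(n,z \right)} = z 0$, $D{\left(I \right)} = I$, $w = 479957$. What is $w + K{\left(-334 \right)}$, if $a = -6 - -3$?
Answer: $\frac{95511379}{199} \approx 4.7996 \cdot 10^{5}$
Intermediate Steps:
$C{\left(n,z \right)} = 0$
$a = -3$ ($a = -6 + 3 = -3$)
$K{\left(P \right)} = -2 - \frac{P}{199}$ ($K{\left(P \right)} = -2 + \frac{\left(P - 3 \left(\left(-1\right) 0 + P\right)\right) \frac{1}{199}}{2} = -2 + \frac{\left(P - 3 \left(0 + P\right)\right) \frac{1}{199}}{2} = -2 + \frac{\left(P - 3 P\right) \frac{1}{199}}{2} = -2 + \frac{- 2 P \frac{1}{199}}{2} = -2 + \frac{\left(- \frac{2}{199}\right) P}{2} = -2 - \frac{P}{199}$)
$w + K{\left(-334 \right)} = 479957 - \frac{64}{199} = \frac{95511379}{199}$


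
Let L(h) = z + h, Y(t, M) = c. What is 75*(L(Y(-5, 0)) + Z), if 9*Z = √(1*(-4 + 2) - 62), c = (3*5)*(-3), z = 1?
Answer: -3300 + 200*I/3 ≈ -3300.0 + 66.667*I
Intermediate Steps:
c = -45 (c = 15*(-3) = -45)
Y(t, M) = -45
Z = 8*I/9 (Z = √(1*(-4 + 2) - 62)/9 = √(1*(-2) - 62)/9 = √(-2 - 62)/9 = √(-64)/9 = (8*I)/9 = 8*I/9 ≈ 0.88889*I)
L(h) = 1 + h
75*(L(Y(-5, 0)) + Z) = 75*((1 - 45) + 8*I/9) = 75*(-44 + 8*I/9) = -3300 + 200*I/3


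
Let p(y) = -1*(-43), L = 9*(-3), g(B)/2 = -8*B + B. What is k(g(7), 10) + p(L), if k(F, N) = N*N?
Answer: 143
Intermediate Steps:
g(B) = -14*B (g(B) = 2*(-8*B + B) = 2*(-7*B) = -14*B)
k(F, N) = N²
L = -27
p(y) = 43
k(g(7), 10) + p(L) = 10² + 43 = 100 + 43 = 143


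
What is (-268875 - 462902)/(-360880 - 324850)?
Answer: 731777/685730 ≈ 1.0672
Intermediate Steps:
(-268875 - 462902)/(-360880 - 324850) = -731777/(-685730) = -731777*(-1/685730) = 731777/685730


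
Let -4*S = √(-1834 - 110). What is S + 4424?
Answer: 4424 - 9*I*√6/2 ≈ 4424.0 - 11.023*I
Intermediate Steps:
S = -9*I*√6/2 (S = -√(-1834 - 110)/4 = -9*I*√6/2 ≈ -11.023*I)
S + 4424 = -9*I*√6/2 + 4424 = 4424 - 9*I*√6/2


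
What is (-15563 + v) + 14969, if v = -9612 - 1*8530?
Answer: -18736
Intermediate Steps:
v = -18142 (v = -9612 - 8530 = -18142)
(-15563 + v) + 14969 = (-15563 - 18142) + 14969 = -33705 + 14969 = -18736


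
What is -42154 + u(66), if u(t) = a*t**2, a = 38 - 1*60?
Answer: -137986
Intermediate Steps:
a = -22 (a = 38 - 60 = -22)
u(t) = -22*t**2
-42154 + u(66) = -42154 - 22*66**2 = -42154 - 22*4356 = -42154 - 95832 = -137986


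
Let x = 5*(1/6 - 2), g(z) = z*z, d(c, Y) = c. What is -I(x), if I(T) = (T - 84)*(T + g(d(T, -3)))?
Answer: 1506505/216 ≈ 6974.6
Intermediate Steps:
g(z) = z²
x = -55/6 (x = 5*(⅙ - 2) = 5*(-11/6) = -55/6 ≈ -9.1667)
I(T) = (-84 + T)*(T + T²) (I(T) = (T - 84)*(T + T²) = (-84 + T)*(T + T²))
-I(x) = -(-55)*(-84 + (-55/6)² - 83*(-55/6))/6 = -(-55)*(-84 + 3025/36 + 4565/6)/6 = -(-55)*27391/(6*36) = -1*(-1506505/216) = 1506505/216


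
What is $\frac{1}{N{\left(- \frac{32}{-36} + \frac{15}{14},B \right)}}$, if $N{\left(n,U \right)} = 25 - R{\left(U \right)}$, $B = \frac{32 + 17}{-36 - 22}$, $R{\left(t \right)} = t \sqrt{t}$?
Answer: $\frac{4877800}{122062649} - \frac{19894 i \sqrt{58}}{122062649} \approx 0.039961 - 0.0012412 i$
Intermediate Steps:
$R{\left(t \right)} = t^{\frac{3}{2}}$
$B = - \frac{49}{58}$ ($B = \frac{49}{-58} = 49 \left(- \frac{1}{58}\right) = - \frac{49}{58} \approx -0.84483$)
$N{\left(n,U \right)} = 25 - U^{\frac{3}{2}}$
$\frac{1}{N{\left(- \frac{32}{-36} + \frac{15}{14},B \right)}} = \frac{1}{25 - \left(- \frac{49}{58}\right)^{\frac{3}{2}}} = \frac{1}{25 - - \frac{343 i \sqrt{58}}{3364}} = \frac{1}{25 + \frac{343 i \sqrt{58}}{3364}}$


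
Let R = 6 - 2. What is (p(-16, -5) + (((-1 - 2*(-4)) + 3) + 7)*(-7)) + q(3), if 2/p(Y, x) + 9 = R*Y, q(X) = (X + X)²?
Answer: -6061/73 ≈ -83.027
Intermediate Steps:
q(X) = 4*X² (q(X) = (2*X)² = 4*X²)
R = 4
p(Y, x) = 2/(-9 + 4*Y)
(p(-16, -5) + (((-1 - 2*(-4)) + 3) + 7)*(-7)) + q(3) = (2/(-9 + 4*(-16)) + (((-1 - 2*(-4)) + 3) + 7)*(-7)) + 4*3² = (2/(-9 - 64) + (((-1 + 8) + 3) + 7)*(-7)) + 4*9 = (2/(-73) + ((7 + 3) + 7)*(-7)) + 36 = (2*(-1/73) + (10 + 7)*(-7)) + 36 = (-2/73 + 17*(-7)) + 36 = (-2/73 - 119) + 36 = -8689/73 + 36 = -6061/73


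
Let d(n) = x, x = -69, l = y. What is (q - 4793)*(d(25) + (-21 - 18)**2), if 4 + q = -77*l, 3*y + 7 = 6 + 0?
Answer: -6927976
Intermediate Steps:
y = -1/3 (y = -7/3 + (6 + 0)/3 = -7/3 + (1/3)*6 = -7/3 + 2 = -1/3 ≈ -0.33333)
l = -1/3 ≈ -0.33333
q = 65/3 (q = -4 - 77*(-1/3) = -4 + 77/3 = 65/3 ≈ 21.667)
d(n) = -69
(q - 4793)*(d(25) + (-21 - 18)**2) = (65/3 - 4793)*(-69 + (-21 - 18)**2) = -14314*(-69 + (-39)**2)/3 = -14314*(-69 + 1521)/3 = -14314/3*1452 = -6927976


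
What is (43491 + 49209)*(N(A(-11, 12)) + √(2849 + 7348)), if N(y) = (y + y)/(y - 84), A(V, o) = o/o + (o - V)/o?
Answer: -927000/139 + 278100*√1133 ≈ 9.3542e+6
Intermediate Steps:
A(V, o) = 1 + (o - V)/o
N(y) = 2*y/(-84 + y) (N(y) = (2*y)/(-84 + y) = 2*y/(-84 + y))
(43491 + 49209)*(N(A(-11, 12)) + √(2849 + 7348)) = (43491 + 49209)*(2*(2 - 1*(-11)/12)/(-84 + (2 - 1*(-11)/12)) + √(2849 + 7348)) = 92700*(2*(2 - 1*(-11)*1/12)/(-84 + (2 - 1*(-11)*1/12)) + √10197) = 92700*(2*(2 + 11/12)/(-84 + (2 + 11/12)) + 3*√1133) = 92700*(2*(35/12)/(-84 + 35/12) + 3*√1133) = 92700*(2*(35/12)/(-973/12) + 3*√1133) = 92700*(2*(35/12)*(-12/973) + 3*√1133) = 92700*(-10/139 + 3*√1133) = -927000/139 + 278100*√1133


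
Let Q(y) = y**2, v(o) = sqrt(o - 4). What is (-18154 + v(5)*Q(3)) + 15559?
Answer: -2586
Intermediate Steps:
v(o) = sqrt(-4 + o)
(-18154 + v(5)*Q(3)) + 15559 = (-18154 + sqrt(-4 + 5)*3**2) + 15559 = (-18154 + sqrt(1)*9) + 15559 = (-18154 + 1*9) + 15559 = (-18154 + 9) + 15559 = -18145 + 15559 = -2586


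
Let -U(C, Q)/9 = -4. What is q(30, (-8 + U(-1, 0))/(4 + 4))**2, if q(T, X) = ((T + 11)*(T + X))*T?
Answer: 1697852025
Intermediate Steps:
U(C, Q) = 36 (U(C, Q) = -9*(-4) = 36)
q(T, X) = T*(11 + T)*(T + X) (q(T, X) = ((11 + T)*(T + X))*T = T*(11 + T)*(T + X))
q(30, (-8 + U(-1, 0))/(4 + 4))**2 = (30*(30**2 + 11*30 + 11*((-8 + 36)/(4 + 4)) + 30*((-8 + 36)/(4 + 4))))**2 = (30*(900 + 330 + 11*(28/8) + 30*(28/8)))**2 = (30*(900 + 330 + 11*(28*(1/8)) + 30*(28*(1/8))))**2 = (30*(900 + 330 + 11*(7/2) + 30*(7/2)))**2 = (30*(900 + 330 + 77/2 + 105))**2 = (30*(2747/2))**2 = 41205**2 = 1697852025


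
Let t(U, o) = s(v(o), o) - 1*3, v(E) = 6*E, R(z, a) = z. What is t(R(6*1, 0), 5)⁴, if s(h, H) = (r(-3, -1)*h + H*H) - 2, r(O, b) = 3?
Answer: 146410000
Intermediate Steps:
s(h, H) = -2 + H² + 3*h (s(h, H) = (3*h + H*H) - 2 = (3*h + H²) - 2 = (H² + 3*h) - 2 = -2 + H² + 3*h)
t(U, o) = -5 + o² + 18*o (t(U, o) = (-2 + o² + 3*(6*o)) - 1*3 = (-2 + o² + 18*o) - 3 = -5 + o² + 18*o)
t(R(6*1, 0), 5)⁴ = (-5 + 5² + 18*5)⁴ = (-5 + 25 + 90)⁴ = 110⁴ = 146410000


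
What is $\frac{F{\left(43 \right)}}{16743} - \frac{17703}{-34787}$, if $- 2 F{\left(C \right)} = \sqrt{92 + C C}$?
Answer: $\frac{17703}{34787} - \frac{\sqrt{1941}}{33486} \approx 0.50758$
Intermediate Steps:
$F{\left(C \right)} = - \frac{\sqrt{92 + C^{2}}}{2}$ ($F{\left(C \right)} = - \frac{\sqrt{92 + C C}}{2} = - \frac{\sqrt{92 + C^{2}}}{2}$)
$\frac{F{\left(43 \right)}}{16743} - \frac{17703}{-34787} = \frac{\left(- \frac{1}{2}\right) \sqrt{92 + 43^{2}}}{16743} - \frac{17703}{-34787} = - \frac{\sqrt{92 + 1849}}{2} \cdot \frac{1}{16743} - - \frac{17703}{34787} = - \frac{\sqrt{1941}}{2} \cdot \frac{1}{16743} + \frac{17703}{34787} = - \frac{\sqrt{1941}}{33486} + \frac{17703}{34787} = \frac{17703}{34787} - \frac{\sqrt{1941}}{33486}$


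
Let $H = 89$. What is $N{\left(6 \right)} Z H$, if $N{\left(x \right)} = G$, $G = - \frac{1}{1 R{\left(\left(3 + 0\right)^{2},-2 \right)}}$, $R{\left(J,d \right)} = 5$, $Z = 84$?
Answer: $- \frac{7476}{5} \approx -1495.2$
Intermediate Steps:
$G = - \frac{1}{5}$ ($G = - \frac{1}{1 \cdot 5} = - \frac{1}{5} \approx -0.2$)
$N{\left(x \right)} = - \frac{1}{5}$
$N{\left(6 \right)} Z H = \left(- \frac{1}{5}\right) 84 \cdot 89 = \left(- \frac{84}{5}\right) 89 = - \frac{7476}{5}$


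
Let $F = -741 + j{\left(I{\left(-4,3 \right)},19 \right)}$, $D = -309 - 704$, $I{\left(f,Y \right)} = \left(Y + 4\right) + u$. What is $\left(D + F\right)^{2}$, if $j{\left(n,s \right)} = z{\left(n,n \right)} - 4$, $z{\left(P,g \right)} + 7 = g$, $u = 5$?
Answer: $3073009$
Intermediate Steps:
$z{\left(P,g \right)} = -7 + g$
$I{\left(f,Y \right)} = 9 + Y$ ($I{\left(f,Y \right)} = \left(Y + 4\right) + 5 = \left(4 + Y\right) + 5 = 9 + Y$)
$D = -1013$
$j{\left(n,s \right)} = -11 + n$ ($j{\left(n,s \right)} = \left(-7 + n\right) - 4 = -11 + n$)
$F = -740$ ($F = -741 + \left(-11 + \left(9 + 3\right)\right) = -741 + \left(-11 + 12\right) = -741 + 1 = -740$)
$\left(D + F\right)^{2} = \left(-1013 - 740\right)^{2} = \left(-1753\right)^{2} = 3073009$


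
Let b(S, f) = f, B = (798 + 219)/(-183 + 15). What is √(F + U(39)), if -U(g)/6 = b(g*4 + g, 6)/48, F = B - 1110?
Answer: 3*I*√97286/28 ≈ 33.419*I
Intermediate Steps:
B = -339/56 (B = 1017/(-168) = 1017*(-1/168) = -339/56 ≈ -6.0536)
F = -62499/56 (F = -339/56 - 1110 = -62499/56 ≈ -1116.1)
U(g) = -¾ (U(g) = -36/48 = -6*⅛ = -¾)
√(F + U(39)) = √(-62499/56 - ¾) = √(-62541/56) = 3*I*√97286/28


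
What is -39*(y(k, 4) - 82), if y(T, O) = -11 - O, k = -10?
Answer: 3783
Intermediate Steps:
-39*(y(k, 4) - 82) = -39*((-11 - 1*4) - 82) = -39*((-11 - 4) - 82) = -39*(-15 - 82) = -39*(-97) = 3783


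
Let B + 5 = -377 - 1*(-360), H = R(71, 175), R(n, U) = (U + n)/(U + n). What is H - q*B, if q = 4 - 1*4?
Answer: 1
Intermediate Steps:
R(n, U) = 1
H = 1
B = -22 (B = -5 + (-377 - 1*(-360)) = -5 + (-377 + 360) = -5 - 17 = -22)
q = 0 (q = 4 - 4 = 0)
H - q*B = 1 - 0*(-22) = 1 - 1*0 = 1 + 0 = 1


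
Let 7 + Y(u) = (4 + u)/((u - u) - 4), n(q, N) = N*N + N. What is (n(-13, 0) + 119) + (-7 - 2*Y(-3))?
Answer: 253/2 ≈ 126.50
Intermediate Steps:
n(q, N) = N + N² (n(q, N) = N² + N = N + N²)
Y(u) = -8 - u/4 (Y(u) = -7 + (4 + u)/((u - u) - 4) = -7 + (4 + u)/(0 - 4) = -7 + (4 + u)/(-4) = -7 + (4 + u)*(-¼) = -7 + (-1 - u/4) = -8 - u/4)
(n(-13, 0) + 119) + (-7 - 2*Y(-3)) = (0*(1 + 0) + 119) + (-7 - 2*(-8 - ¼*(-3))) = (0*1 + 119) + (-7 - 2*(-8 + ¾)) = (0 + 119) + (-7 - 2*(-29/4)) = 119 + (-7 + 29/2) = 119 + 15/2 = 253/2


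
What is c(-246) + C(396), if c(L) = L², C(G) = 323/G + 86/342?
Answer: 455330413/7524 ≈ 60517.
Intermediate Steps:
C(G) = 43/171 + 323/G (C(G) = 323/G + 86*(1/342) = 323/G + 43/171 = 43/171 + 323/G)
c(-246) + C(396) = (-246)² + (43/171 + 323/396) = 60516 + (43/171 + 323*(1/396)) = 60516 + (43/171 + 323/396) = 60516 + 8029/7524 = 455330413/7524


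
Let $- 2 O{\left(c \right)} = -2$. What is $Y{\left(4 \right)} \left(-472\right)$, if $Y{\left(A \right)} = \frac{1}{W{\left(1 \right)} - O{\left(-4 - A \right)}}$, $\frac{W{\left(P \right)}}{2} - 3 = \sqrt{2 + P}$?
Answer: $- \frac{2360}{13} + \frac{944 \sqrt{3}}{13} \approx -55.765$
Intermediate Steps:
$O{\left(c \right)} = 1$ ($O{\left(c \right)} = \left(- \frac{1}{2}\right) \left(-2\right) = 1$)
$W{\left(P \right)} = 6 + 2 \sqrt{2 + P}$
$Y{\left(A \right)} = \frac{1}{5 + 2 \sqrt{3}}$ ($Y{\left(A \right)} = \frac{1}{\left(6 + 2 \sqrt{2 + 1}\right) - 1} = \frac{1}{\left(6 + 2 \sqrt{3}\right) - 1} = \frac{1}{5 + 2 \sqrt{3}}$)
$Y{\left(4 \right)} \left(-472\right) = \left(\frac{5}{13} - \frac{2 \sqrt{3}}{13}\right) \left(-472\right) = - \frac{2360}{13} + \frac{944 \sqrt{3}}{13}$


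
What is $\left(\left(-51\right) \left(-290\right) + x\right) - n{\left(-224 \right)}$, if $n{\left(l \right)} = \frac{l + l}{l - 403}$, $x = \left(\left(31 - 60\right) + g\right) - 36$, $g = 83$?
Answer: $\frac{9284168}{627} \approx 14807.0$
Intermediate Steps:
$x = 18$ ($x = \left(\left(31 - 60\right) + 83\right) - 36 = \left(-29 + 83\right) - 36 = 54 - 36 = 18$)
$n{\left(l \right)} = \frac{2 l}{-403 + l}$
$\left(\left(-51\right) \left(-290\right) + x\right) - n{\left(-224 \right)} = \left(\left(-51\right) \left(-290\right) + 18\right) - 2 \left(-224\right) \frac{1}{-403 - 224} = \left(14790 + 18\right) - 2 \left(-224\right) \frac{1}{-627} = 14808 - 2 \left(-224\right) \left(- \frac{1}{627}\right) = 14808 - \frac{448}{627} = \frac{9284168}{627}$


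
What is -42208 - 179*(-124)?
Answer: -20012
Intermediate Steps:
-42208 - 179*(-124) = -42208 + 22196 = -20012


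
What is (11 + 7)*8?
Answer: 144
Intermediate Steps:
(11 + 7)*8 = 18*8 = 144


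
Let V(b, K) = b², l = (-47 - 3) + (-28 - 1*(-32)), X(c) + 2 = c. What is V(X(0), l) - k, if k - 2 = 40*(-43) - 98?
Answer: 1820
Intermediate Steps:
X(c) = -2 + c
l = -46 (l = -50 + (-28 + 32) = -50 + 4 = -46)
k = -1816 (k = 2 + (40*(-43) - 98) = 2 + (-1720 - 98) = 2 - 1818 = -1816)
V(X(0), l) - k = (-2 + 0)² - 1*(-1816) = (-2)² + 1816 = 4 + 1816 = 1820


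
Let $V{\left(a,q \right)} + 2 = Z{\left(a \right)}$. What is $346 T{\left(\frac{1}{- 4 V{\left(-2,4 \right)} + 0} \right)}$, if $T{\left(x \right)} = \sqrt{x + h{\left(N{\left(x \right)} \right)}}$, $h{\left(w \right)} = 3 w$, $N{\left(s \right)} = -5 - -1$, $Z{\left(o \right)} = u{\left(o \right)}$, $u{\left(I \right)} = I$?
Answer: $\frac{173 i \sqrt{191}}{2} \approx 1195.5 i$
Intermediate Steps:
$Z{\left(o \right)} = o$
$N{\left(s \right)} = -4$ ($N{\left(s \right)} = -5 + 1 = -4$)
$V{\left(a,q \right)} = -2 + a$
$T{\left(x \right)} = \sqrt{-12 + x}$ ($T{\left(x \right)} = \sqrt{x + 3 \left(-4\right)} = \sqrt{x - 12} = \sqrt{-12 + x}$)
$346 T{\left(\frac{1}{- 4 V{\left(-2,4 \right)} + 0} \right)} = 346 \sqrt{-12 + \frac{1}{- 4 \left(-2 - 2\right) + 0}} = 346 \sqrt{-12 + \frac{1}{\left(-4\right) \left(-4\right) + 0}} = 346 \sqrt{-12 + \frac{1}{16 + 0}} = 346 \sqrt{-12 + \frac{1}{16}} = 346 \sqrt{- \frac{191}{16}} = 346 \frac{i \sqrt{191}}{4} = \frac{173 i \sqrt{191}}{2}$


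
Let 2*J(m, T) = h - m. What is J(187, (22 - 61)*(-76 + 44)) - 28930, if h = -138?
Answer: -58185/2 ≈ -29093.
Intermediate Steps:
J(m, T) = -69 - m/2 (J(m, T) = (-138 - m)/2 = -69 - m/2)
J(187, (22 - 61)*(-76 + 44)) - 28930 = (-69 - ½*187) - 28930 = (-69 - 187/2) - 28930 = -325/2 - 28930 = -58185/2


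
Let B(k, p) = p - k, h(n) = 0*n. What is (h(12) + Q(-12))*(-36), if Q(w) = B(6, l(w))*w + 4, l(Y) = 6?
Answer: -144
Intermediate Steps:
h(n) = 0
Q(w) = 4 (Q(w) = (6 - 1*6)*w + 4 = (6 - 6)*w + 4 = 0*w + 4 = 0 + 4 = 4)
(h(12) + Q(-12))*(-36) = (0 + 4)*(-36) = 4*(-36) = -144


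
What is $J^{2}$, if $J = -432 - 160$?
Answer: $350464$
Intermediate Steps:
$J = -592$
$J^{2} = \left(-592\right)^{2} = 350464$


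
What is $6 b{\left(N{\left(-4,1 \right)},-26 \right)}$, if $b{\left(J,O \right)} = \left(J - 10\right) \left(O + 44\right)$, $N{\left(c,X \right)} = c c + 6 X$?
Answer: $1296$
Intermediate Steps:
$N{\left(c,X \right)} = c^{2} + 6 X$
$b{\left(J,O \right)} = \left(-10 + J\right) \left(44 + O\right)$
$6 b{\left(N{\left(-4,1 \right)},-26 \right)} = 6 \left(-440 - -260 + 44 \left(\left(-4\right)^{2} + 6 \cdot 1\right) + \left(\left(-4\right)^{2} + 6 \cdot 1\right) \left(-26\right)\right) = 6 \left(-440 + 260 + 44 \left(16 + 6\right) + \left(16 + 6\right) \left(-26\right)\right) = 6 \left(-440 + 260 + 44 \cdot 22 + 22 \left(-26\right)\right) = 6 \left(-440 + 260 + 968 - 572\right) = 6 \cdot 216 = 1296$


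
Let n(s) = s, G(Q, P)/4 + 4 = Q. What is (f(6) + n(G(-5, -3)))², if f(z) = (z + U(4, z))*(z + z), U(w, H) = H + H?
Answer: 32400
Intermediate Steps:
G(Q, P) = -16 + 4*Q
U(w, H) = 2*H
f(z) = 6*z² (f(z) = (z + 2*z)*(z + z) = (3*z)*(2*z) = 6*z²)
(f(6) + n(G(-5, -3)))² = (6*6² + (-16 + 4*(-5)))² = (6*36 + (-16 - 20))² = (216 - 36)² = 180² = 32400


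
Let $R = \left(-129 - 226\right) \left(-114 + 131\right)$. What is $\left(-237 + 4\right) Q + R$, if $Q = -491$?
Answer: $108368$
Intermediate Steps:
$R = -6035$ ($R = \left(-355\right) 17 = -6035$)
$\left(-237 + 4\right) Q + R = \left(-237 + 4\right) \left(-491\right) - 6035 = \left(-233\right) \left(-491\right) - 6035 = 114403 - 6035 = 108368$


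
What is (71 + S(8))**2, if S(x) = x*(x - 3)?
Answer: 12321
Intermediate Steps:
S(x) = x*(-3 + x)
(71 + S(8))**2 = (71 + 8*(-3 + 8))**2 = (71 + 8*5)**2 = (71 + 40)**2 = 111**2 = 12321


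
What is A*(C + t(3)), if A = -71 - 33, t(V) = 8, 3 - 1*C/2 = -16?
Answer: -4784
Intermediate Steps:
C = 38 (C = 6 - 2*(-16) = 6 + 32 = 38)
A = -104
A*(C + t(3)) = -104*(38 + 8) = -104*46 = -4784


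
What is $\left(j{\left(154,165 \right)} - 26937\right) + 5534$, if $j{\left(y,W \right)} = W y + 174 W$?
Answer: $32717$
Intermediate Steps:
$j{\left(y,W \right)} = 174 W + W y$
$\left(j{\left(154,165 \right)} - 26937\right) + 5534 = \left(165 \left(174 + 154\right) - 26937\right) + 5534 = \left(165 \cdot 328 - 26937\right) + 5534 = \left(54120 - 26937\right) + 5534 = 27183 + 5534 = 32717$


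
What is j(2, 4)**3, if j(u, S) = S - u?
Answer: 8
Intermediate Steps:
j(2, 4)**3 = (4 - 1*2)**3 = (4 - 2)**3 = 2**3 = 8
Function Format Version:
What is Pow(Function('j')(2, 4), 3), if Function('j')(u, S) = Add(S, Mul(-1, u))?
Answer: 8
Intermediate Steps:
Pow(Function('j')(2, 4), 3) = Pow(Add(4, Mul(-1, 2)), 3) = Pow(Add(4, -2), 3) = Pow(2, 3) = 8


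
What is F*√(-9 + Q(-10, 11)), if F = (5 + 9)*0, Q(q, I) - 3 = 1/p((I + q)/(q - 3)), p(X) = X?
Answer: 0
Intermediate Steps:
Q(q, I) = 3 + (-3 + q)/(I + q) (Q(q, I) = 3 + 1/((I + q)/(q - 3)) = 3 + 1/((I + q)/(-3 + q)) = 3 + (-3 + q)/(I + q))
F = 0 (F = 14*0 = 0)
F*√(-9 + Q(-10, 11)) = 0*√(-9 + (-3 + 3*11 + 4*(-10))/(11 - 10)) = 0*√(-9 + (-3 + 33 - 40)/1) = 0*√(-9 + 1*(-10)) = 0*√(-9 - 10) = 0*√(-19) = 0*(I*√19) = 0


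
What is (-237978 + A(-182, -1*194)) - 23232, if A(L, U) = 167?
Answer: -261043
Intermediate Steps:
(-237978 + A(-182, -1*194)) - 23232 = (-237978 + 167) - 23232 = -237811 - 23232 = -261043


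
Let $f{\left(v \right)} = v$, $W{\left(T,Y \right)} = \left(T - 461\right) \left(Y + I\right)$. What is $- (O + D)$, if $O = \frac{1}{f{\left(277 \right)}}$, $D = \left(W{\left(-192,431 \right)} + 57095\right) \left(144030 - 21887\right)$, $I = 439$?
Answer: $\frac{17289482725164}{277} \approx 6.2417 \cdot 10^{10}$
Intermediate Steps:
$W{\left(T,Y \right)} = \left(-461 + T\right) \left(439 + Y\right)$ ($W{\left(T,Y \right)} = \left(T - 461\right) \left(Y + 439\right) = \left(-461 + T\right) \left(439 + Y\right)$)
$D = -62416905145$ ($D = \left(\left(-202379 - 198691 + 439 \left(-192\right) - 82752\right) + 57095\right) \left(144030 - 21887\right) = \left(\left(-202379 - 198691 - 84288 - 82752\right) + 57095\right) 122143 = \left(-568110 + 57095\right) 122143 = \left(-511015\right) 122143 = -62416905145$)
$O = \frac{1}{277} \approx 0.0036101$
$- (O + D) = - (\frac{1}{277} - 62416905145) = \left(-1\right) \left(- \frac{17289482725164}{277}\right) = \frac{17289482725164}{277}$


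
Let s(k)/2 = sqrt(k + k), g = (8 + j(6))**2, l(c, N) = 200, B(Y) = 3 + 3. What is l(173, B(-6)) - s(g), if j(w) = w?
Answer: 200 - 28*sqrt(2) ≈ 160.40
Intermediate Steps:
B(Y) = 6
g = 196 (g = (8 + 6)**2 = 14**2 = 196)
s(k) = 2*sqrt(2)*sqrt(k) (s(k) = 2*sqrt(k + k) = 2*sqrt(2*k) = 2*(sqrt(2)*sqrt(k)) = 2*sqrt(2)*sqrt(k))
l(173, B(-6)) - s(g) = 200 - 2*sqrt(2)*sqrt(196) = 200 - 2*sqrt(2)*14 = 200 - 28*sqrt(2)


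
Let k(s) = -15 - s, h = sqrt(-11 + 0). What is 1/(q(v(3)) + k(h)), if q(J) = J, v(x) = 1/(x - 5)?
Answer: -62/1005 + 4*I*sqrt(11)/1005 ≈ -0.061692 + 0.0132*I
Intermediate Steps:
v(x) = 1/(-5 + x)
h = I*sqrt(11) (h = sqrt(-11) = I*sqrt(11) ≈ 3.3166*I)
1/(q(v(3)) + k(h)) = 1/(1/(-5 + 3) + (-15 - I*sqrt(11))) = 1/(1/(-2) + (-15 - I*sqrt(11))) = 1/(-1/2 + (-15 - I*sqrt(11))) = 1/(-31/2 - I*sqrt(11))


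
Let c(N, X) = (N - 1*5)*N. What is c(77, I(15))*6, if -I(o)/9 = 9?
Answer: 33264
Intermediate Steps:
I(o) = -81 (I(o) = -9*9 = -81)
c(N, X) = N*(-5 + N) (c(N, X) = (N - 5)*N = (-5 + N)*N = N*(-5 + N))
c(77, I(15))*6 = (77*(-5 + 77))*6 = (77*72)*6 = 5544*6 = 33264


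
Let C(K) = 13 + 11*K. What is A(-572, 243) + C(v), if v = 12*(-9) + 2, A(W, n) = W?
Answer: -1725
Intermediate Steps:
v = -106 (v = -108 + 2 = -106)
A(-572, 243) + C(v) = -572 + (13 + 11*(-106)) = -572 + (13 - 1166) = -572 - 1153 = -1725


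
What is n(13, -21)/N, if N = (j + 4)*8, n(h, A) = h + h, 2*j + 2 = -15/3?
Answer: 13/2 ≈ 6.5000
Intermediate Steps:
j = -7/2 (j = -1 + (-15/3)/2 = -1 + (-15*⅓)/2 = -1 + (½)*(-5) = -1 - 5/2 = -7/2 ≈ -3.5000)
n(h, A) = 2*h
N = 4 (N = (-7/2 + 4)*8 = (½)*8 = 4)
n(13, -21)/N = (2*13)/4 = 26*(¼) = 13/2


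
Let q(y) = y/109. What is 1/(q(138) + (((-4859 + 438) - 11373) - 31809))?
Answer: -109/5188589 ≈ -2.1008e-5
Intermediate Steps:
q(y) = y/109 (q(y) = y*(1/109) = y/109)
1/(q(138) + (((-4859 + 438) - 11373) - 31809)) = 1/((1/109)*138 + (((-4859 + 438) - 11373) - 31809)) = 1/(138/109 + ((-4421 - 11373) - 31809)) = 1/(138/109 + (-15794 - 31809)) = 1/(138/109 - 47603) = 1/(-5188589/109) = -109/5188589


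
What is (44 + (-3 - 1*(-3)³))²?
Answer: 4624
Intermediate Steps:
(44 + (-3 - 1*(-3)³))² = (44 + (-3 - 1*(-27)))² = (44 + (-3 + 27))² = (44 + 24)² = 68² = 4624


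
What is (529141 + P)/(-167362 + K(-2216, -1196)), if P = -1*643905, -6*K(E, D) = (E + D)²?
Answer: 172146/3161479 ≈ 0.054451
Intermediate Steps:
K(E, D) = -(D + E)²/6 (K(E, D) = -(E + D)²/6 = -(D + E)²/6)
P = -643905
(529141 + P)/(-167362 + K(-2216, -1196)) = (529141 - 643905)/(-167362 - (-1196 - 2216)²/6) = -114764/(-167362 - ⅙*(-3412)²) = -114764/(-167362 - ⅙*11641744) = -114764/(-167362 - 5820872/3) = -114764/(-6322958/3) = -114764*(-3/6322958) = 172146/3161479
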